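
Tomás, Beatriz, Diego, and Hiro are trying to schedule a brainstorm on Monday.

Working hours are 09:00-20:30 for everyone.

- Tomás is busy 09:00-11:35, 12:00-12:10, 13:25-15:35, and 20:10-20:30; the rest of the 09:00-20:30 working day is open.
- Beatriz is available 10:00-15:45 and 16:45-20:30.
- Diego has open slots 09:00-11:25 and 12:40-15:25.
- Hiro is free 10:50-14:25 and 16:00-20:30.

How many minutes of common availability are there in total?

Tomás free within 09:00–20:30: 11:35–12:00, 12:10–13:25, 15:35–20:10.
Tomás ∩ Beatriz: 11:35–12:00, 12:10–13:25, 15:35–15:45, 16:45–20:10.
Tomás ∩ Beatriz ∩ Diego: 12:40–13:25.
Tomás ∩ Beatriz ∩ Diego ∩ Hiro: 12:40–13:25.
Total common minutes: 45.

45 minutes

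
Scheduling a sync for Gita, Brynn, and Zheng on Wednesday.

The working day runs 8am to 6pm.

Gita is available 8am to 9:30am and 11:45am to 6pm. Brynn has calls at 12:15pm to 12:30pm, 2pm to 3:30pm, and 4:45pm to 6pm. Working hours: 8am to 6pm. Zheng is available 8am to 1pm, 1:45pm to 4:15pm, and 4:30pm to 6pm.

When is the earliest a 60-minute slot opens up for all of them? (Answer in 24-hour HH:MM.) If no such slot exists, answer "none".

Brynn free within 08:00–18:00: 08:00–12:15, 12:30–14:00, 15:30–16:45.
Gita ∩ Brynn: 08:00–09:30, 11:45–12:15, 12:30–14:00, 15:30–16:45.
Gita ∩ Brynn ∩ Zheng: 08:00–09:30, 11:45–12:15, 12:30–13:00, 13:45–14:00, 15:30–16:15, 16:30–16:45.
Windows ≥ 60 min: 08:00–09:30.
Earliest such window starts at 08:00.

08:00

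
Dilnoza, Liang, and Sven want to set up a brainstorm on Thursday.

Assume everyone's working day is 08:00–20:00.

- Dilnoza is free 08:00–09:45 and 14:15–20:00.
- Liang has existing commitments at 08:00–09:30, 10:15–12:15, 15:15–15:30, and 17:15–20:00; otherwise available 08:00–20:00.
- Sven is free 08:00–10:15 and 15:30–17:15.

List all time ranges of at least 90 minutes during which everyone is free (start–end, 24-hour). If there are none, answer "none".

Liang free within 08:00–20:00: 09:30–10:15, 12:15–15:15, 15:30–17:15.
Dilnoza ∩ Liang: 09:30–09:45, 14:15–15:15, 15:30–17:15.
Dilnoza ∩ Liang ∩ Sven: 09:30–09:45, 15:30–17:15.
Windows ≥ 90 min: 15:30–17:15.

15:30–17:15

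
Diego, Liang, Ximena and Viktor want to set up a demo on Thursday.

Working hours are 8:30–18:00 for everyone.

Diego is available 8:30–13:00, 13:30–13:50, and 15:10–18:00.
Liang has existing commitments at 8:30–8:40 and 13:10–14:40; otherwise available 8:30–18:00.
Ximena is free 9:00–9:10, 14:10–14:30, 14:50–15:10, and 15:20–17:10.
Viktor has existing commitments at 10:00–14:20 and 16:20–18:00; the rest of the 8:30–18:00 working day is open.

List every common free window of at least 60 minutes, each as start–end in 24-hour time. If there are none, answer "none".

15:20–16:20

Liang free within 08:30–18:00: 08:40–13:10, 14:40–18:00.
Viktor free within 08:30–18:00: 08:30–10:00, 14:20–16:20.
Diego ∩ Liang: 08:40–13:00, 15:10–18:00.
Diego ∩ Liang ∩ Ximena: 09:00–09:10, 15:20–17:10.
Diego ∩ Liang ∩ Ximena ∩ Viktor: 09:00–09:10, 15:20–16:20.
Windows ≥ 60 min: 15:20–16:20.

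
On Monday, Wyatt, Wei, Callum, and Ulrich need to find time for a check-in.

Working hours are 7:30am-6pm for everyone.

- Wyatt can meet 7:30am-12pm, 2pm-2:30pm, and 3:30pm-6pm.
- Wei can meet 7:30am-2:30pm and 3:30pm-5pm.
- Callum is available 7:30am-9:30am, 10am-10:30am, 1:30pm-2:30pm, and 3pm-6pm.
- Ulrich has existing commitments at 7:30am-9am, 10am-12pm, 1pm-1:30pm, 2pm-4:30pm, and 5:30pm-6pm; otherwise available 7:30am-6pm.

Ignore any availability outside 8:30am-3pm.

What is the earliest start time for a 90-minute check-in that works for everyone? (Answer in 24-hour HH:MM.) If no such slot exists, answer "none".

none

Ulrich free within 07:30–18:00: 09:00–10:00, 12:00–13:00, 13:30–14:00, 16:30–17:30.
Wyatt ∩ Wei: 07:30–12:00, 14:00–14:30, 15:30–17:00.
Wyatt ∩ Wei ∩ Callum: 07:30–09:30, 10:00–10:30, 14:00–14:30, 15:30–17:00.
Wyatt ∩ Wei ∩ Callum ∩ Ulrich: 09:00–09:30, 16:30–17:00.
Restricted to 08:30–15:00: 09:00–09:30.
Windows ≥ 90 min: (none).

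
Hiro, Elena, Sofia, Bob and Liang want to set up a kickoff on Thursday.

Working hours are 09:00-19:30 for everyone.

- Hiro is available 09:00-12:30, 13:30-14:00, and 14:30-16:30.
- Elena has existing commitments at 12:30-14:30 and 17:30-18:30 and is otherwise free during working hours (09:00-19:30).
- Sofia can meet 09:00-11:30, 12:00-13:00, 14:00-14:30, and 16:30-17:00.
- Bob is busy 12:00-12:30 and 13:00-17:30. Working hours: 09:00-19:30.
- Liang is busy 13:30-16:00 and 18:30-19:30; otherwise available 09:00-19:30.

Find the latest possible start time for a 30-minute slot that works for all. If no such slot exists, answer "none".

Elena free within 09:00–19:30: 09:00–12:30, 14:30–17:30, 18:30–19:30.
Bob free within 09:00–19:30: 09:00–12:00, 12:30–13:00, 17:30–19:30.
Liang free within 09:00–19:30: 09:00–13:30, 16:00–18:30.
Hiro ∩ Elena: 09:00–12:30, 14:30–16:30.
Hiro ∩ Elena ∩ Sofia: 09:00–11:30, 12:00–12:30.
Hiro ∩ Elena ∩ Sofia ∩ Bob: 09:00–11:30.
Hiro ∩ Elena ∩ Sofia ∩ Bob ∩ Liang: 09:00–11:30.
Windows ≥ 30 min: 09:00–11:30.
Latest start in the last window 09:00–11:30 is 11:30 − 30 min = 11:00.

11:00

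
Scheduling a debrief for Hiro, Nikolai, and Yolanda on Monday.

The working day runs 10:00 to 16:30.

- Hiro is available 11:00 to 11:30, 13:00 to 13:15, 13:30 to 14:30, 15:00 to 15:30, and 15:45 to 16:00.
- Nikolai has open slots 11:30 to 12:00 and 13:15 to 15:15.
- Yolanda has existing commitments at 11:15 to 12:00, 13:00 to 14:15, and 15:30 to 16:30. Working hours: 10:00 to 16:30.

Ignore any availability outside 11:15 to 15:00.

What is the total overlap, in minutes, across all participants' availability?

Yolanda free within 10:00–16:30: 10:00–11:15, 12:00–13:00, 14:15–15:30.
Hiro ∩ Nikolai: 13:30–14:30, 15:00–15:15.
Hiro ∩ Nikolai ∩ Yolanda: 14:15–14:30, 15:00–15:15.
Restricted to 11:15–15:00: 14:15–14:30.
Total common minutes: 15.

15 minutes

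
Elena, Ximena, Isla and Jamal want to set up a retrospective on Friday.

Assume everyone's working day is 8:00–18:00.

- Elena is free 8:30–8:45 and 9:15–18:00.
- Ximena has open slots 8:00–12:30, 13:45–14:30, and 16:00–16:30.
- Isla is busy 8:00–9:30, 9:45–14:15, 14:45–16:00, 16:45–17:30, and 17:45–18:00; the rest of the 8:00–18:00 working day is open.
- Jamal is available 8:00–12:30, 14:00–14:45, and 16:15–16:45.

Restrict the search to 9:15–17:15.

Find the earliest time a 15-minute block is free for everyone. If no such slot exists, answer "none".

Isla free within 08:00–18:00: 09:30–09:45, 14:15–14:45, 16:00–16:45, 17:30–17:45.
Elena ∩ Ximena: 08:30–08:45, 09:15–12:30, 13:45–14:30, 16:00–16:30.
Elena ∩ Ximena ∩ Isla: 09:30–09:45, 14:15–14:30, 16:00–16:30.
Elena ∩ Ximena ∩ Isla ∩ Jamal: 09:30–09:45, 14:15–14:30, 16:15–16:30.
Restricted to 09:15–17:15: 09:30–09:45, 14:15–14:30, 16:15–16:30.
Windows ≥ 15 min: 09:30–09:45, 14:15–14:30, 16:15–16:30.
Earliest such window starts at 09:30.

09:30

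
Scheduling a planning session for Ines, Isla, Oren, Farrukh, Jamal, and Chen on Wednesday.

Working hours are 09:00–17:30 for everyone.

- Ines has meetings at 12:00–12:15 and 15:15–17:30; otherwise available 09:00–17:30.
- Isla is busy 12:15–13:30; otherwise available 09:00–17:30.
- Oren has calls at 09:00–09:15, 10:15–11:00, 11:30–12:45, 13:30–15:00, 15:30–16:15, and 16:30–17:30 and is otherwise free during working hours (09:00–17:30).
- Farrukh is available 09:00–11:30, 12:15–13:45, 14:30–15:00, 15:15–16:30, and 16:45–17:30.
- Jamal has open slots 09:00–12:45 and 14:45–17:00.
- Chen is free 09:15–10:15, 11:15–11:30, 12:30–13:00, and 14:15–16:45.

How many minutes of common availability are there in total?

Ines free within 09:00–17:30: 09:00–12:00, 12:15–15:15.
Isla free within 09:00–17:30: 09:00–12:15, 13:30–17:30.
Oren free within 09:00–17:30: 09:15–10:15, 11:00–11:30, 12:45–13:30, 15:00–15:30, 16:15–16:30.
Ines ∩ Isla: 09:00–12:00, 13:30–15:15.
Ines ∩ Isla ∩ Oren: 09:15–10:15, 11:00–11:30, 15:00–15:15.
Ines ∩ Isla ∩ Oren ∩ Farrukh: 09:15–10:15, 11:00–11:30.
Ines ∩ Isla ∩ Oren ∩ Farrukh ∩ Jamal: 09:15–10:15, 11:00–11:30.
Ines ∩ Isla ∩ Oren ∩ Farrukh ∩ Jamal ∩ Chen: 09:15–10:15, 11:15–11:30.
Total common minutes: 60 + 15 = 75.

75 minutes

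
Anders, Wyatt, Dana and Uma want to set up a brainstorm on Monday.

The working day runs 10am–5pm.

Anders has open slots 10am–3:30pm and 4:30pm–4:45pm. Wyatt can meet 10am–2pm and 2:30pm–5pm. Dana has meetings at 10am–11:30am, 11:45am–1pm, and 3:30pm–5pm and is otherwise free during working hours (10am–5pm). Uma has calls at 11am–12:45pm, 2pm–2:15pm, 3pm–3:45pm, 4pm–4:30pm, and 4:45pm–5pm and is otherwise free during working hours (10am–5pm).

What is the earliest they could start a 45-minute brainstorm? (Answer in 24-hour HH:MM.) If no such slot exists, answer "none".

13:00

Dana free within 10:00–17:00: 11:30–11:45, 13:00–15:30.
Uma free within 10:00–17:00: 10:00–11:00, 12:45–14:00, 14:15–15:00, 15:45–16:00, 16:30–16:45.
Anders ∩ Wyatt: 10:00–14:00, 14:30–15:30, 16:30–16:45.
Anders ∩ Wyatt ∩ Dana: 11:30–11:45, 13:00–14:00, 14:30–15:30.
Anders ∩ Wyatt ∩ Dana ∩ Uma: 13:00–14:00, 14:30–15:00.
Windows ≥ 45 min: 13:00–14:00.
Earliest such window starts at 13:00.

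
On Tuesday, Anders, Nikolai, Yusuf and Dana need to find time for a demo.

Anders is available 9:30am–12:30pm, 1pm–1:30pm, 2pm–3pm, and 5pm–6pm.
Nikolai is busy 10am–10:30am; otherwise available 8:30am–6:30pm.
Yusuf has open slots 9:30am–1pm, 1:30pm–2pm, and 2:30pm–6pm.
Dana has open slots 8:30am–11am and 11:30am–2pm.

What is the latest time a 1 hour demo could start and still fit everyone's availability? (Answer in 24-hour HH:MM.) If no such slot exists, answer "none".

Nikolai free within 08:30–18:30: 08:30–10:00, 10:30–18:30.
Anders ∩ Nikolai: 09:30–10:00, 10:30–12:30, 13:00–13:30, 14:00–15:00, 17:00–18:00.
Anders ∩ Nikolai ∩ Yusuf: 09:30–10:00, 10:30–12:30, 14:30–15:00, 17:00–18:00.
Anders ∩ Nikolai ∩ Yusuf ∩ Dana: 09:30–10:00, 10:30–11:00, 11:30–12:30.
Windows ≥ 60 min: 11:30–12:30.
Latest start in the last window 11:30–12:30 is 12:30 − 60 min = 11:30.

11:30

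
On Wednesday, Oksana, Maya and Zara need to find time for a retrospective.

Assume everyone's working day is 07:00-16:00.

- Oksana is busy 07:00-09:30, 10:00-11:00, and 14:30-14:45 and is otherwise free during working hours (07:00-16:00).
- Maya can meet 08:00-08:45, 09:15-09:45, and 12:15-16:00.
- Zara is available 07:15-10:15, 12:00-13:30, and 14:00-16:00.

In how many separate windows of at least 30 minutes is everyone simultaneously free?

3

Oksana free within 07:00–16:00: 09:30–10:00, 11:00–14:30, 14:45–16:00.
Oksana ∩ Maya: 09:30–09:45, 12:15–14:30, 14:45–16:00.
Oksana ∩ Maya ∩ Zara: 09:30–09:45, 12:15–13:30, 14:00–14:30, 14:45–16:00.
Windows ≥ 30 min: 12:15–13:30, 14:00–14:30, 14:45–16:00.
That's 3 windows.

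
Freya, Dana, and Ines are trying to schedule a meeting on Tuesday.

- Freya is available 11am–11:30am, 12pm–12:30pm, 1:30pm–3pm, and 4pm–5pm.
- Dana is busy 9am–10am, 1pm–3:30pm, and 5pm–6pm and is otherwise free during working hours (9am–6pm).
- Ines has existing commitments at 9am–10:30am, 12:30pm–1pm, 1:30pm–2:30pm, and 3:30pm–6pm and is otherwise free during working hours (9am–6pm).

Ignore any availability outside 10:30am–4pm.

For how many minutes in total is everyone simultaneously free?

Dana free within 09:00–18:00: 10:00–13:00, 15:30–17:00.
Ines free within 09:00–18:00: 10:30–12:30, 13:00–13:30, 14:30–15:30.
Freya ∩ Dana: 11:00–11:30, 12:00–12:30, 16:00–17:00.
Freya ∩ Dana ∩ Ines: 11:00–11:30, 12:00–12:30.
Restricted to 10:30–16:00: 11:00–11:30, 12:00–12:30.
Total common minutes: 30 + 30 = 60.

60 minutes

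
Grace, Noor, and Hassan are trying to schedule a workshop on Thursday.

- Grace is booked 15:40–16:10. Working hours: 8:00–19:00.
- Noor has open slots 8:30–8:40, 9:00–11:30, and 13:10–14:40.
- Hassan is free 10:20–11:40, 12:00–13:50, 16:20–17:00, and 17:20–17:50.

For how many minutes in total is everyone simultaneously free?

110 minutes

Grace free within 08:00–19:00: 08:00–15:40, 16:10–19:00.
Grace ∩ Noor: 08:30–08:40, 09:00–11:30, 13:10–14:40.
Grace ∩ Noor ∩ Hassan: 10:20–11:30, 13:10–13:50.
Total common minutes: 70 + 40 = 110.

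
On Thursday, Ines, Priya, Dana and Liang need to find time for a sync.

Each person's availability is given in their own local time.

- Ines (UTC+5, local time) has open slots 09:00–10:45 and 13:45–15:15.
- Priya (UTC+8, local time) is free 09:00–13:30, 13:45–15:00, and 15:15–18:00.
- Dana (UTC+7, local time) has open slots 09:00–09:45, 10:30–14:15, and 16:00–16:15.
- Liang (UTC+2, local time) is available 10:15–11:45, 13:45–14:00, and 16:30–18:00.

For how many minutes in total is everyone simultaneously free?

15 minutes

Ines → UTC: 04:00–05:45, 08:45–10:15.
Priya → UTC: 01:00–05:30, 05:45–07:00, 07:15–10:00.
Dana → UTC: 02:00–02:45, 03:30–07:15, 09:00–09:15.
Liang → UTC: 08:15–09:45, 11:45–12:00, 14:30–16:00.
Ines ∩ Priya: 04:00–05:30, 08:45–10:00.
Ines ∩ Priya ∩ Dana: 04:00–05:30, 09:00–09:15.
Ines ∩ Priya ∩ Dana ∩ Liang: 09:00–09:15.
Total common minutes: 15.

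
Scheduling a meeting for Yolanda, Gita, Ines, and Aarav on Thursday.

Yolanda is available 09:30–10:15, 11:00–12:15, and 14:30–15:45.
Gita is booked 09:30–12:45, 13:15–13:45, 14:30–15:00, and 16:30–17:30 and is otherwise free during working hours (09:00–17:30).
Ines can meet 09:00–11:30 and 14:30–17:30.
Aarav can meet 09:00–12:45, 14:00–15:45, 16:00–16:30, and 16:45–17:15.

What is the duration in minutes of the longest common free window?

Gita free within 09:00–17:30: 09:00–09:30, 12:45–13:15, 13:45–14:30, 15:00–16:30.
Yolanda ∩ Gita: 15:00–15:45.
Yolanda ∩ Gita ∩ Ines: 15:00–15:45.
Yolanda ∩ Gita ∩ Ines ∩ Aarav: 15:00–15:45.
Single common window of 45 minutes.

45 minutes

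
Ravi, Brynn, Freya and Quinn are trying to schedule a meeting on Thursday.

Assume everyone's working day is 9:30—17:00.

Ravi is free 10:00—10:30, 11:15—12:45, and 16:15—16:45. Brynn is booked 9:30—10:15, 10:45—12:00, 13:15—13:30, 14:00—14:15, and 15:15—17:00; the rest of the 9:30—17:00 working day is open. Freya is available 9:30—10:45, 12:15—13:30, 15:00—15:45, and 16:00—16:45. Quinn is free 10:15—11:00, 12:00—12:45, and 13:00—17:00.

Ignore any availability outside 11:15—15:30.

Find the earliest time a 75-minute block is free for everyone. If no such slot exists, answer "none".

none

Brynn free within 09:30–17:00: 10:15–10:45, 12:00–13:15, 13:30–14:00, 14:15–15:15.
Ravi ∩ Brynn: 10:15–10:30, 12:00–12:45.
Ravi ∩ Brynn ∩ Freya: 10:15–10:30, 12:15–12:45.
Ravi ∩ Brynn ∩ Freya ∩ Quinn: 10:15–10:30, 12:15–12:45.
Restricted to 11:15–15:30: 12:15–12:45.
Windows ≥ 75 min: (none).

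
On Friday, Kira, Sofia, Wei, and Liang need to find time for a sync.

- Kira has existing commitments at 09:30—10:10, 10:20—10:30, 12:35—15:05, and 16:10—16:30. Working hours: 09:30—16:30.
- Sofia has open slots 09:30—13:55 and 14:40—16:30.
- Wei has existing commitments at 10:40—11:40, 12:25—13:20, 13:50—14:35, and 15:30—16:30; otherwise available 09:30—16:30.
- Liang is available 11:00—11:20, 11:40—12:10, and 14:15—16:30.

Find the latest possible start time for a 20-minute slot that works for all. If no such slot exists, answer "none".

15:10

Kira free within 09:30–16:30: 10:10–10:20, 10:30–12:35, 15:05–16:10.
Wei free within 09:30–16:30: 09:30–10:40, 11:40–12:25, 13:20–13:50, 14:35–15:30.
Kira ∩ Sofia: 10:10–10:20, 10:30–12:35, 15:05–16:10.
Kira ∩ Sofia ∩ Wei: 10:10–10:20, 10:30–10:40, 11:40–12:25, 15:05–15:30.
Kira ∩ Sofia ∩ Wei ∩ Liang: 11:40–12:10, 15:05–15:30.
Windows ≥ 20 min: 11:40–12:10, 15:05–15:30.
Latest start in the last window 15:05–15:30 is 15:30 − 20 min = 15:10.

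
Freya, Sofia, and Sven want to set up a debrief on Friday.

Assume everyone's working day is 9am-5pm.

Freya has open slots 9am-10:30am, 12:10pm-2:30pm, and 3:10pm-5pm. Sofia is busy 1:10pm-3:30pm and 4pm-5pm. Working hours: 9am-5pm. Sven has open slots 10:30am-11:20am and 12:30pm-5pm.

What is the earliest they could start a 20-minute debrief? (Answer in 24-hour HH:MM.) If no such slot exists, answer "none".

12:30

Sofia free within 09:00–17:00: 09:00–13:10, 15:30–16:00.
Freya ∩ Sofia: 09:00–10:30, 12:10–13:10, 15:30–16:00.
Freya ∩ Sofia ∩ Sven: 12:30–13:10, 15:30–16:00.
Windows ≥ 20 min: 12:30–13:10, 15:30–16:00.
Earliest such window starts at 12:30.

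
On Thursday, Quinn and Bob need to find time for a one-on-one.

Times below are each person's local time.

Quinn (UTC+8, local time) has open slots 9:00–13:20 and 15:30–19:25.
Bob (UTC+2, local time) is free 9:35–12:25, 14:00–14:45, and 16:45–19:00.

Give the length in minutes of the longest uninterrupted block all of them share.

170 minutes

Quinn → UTC: 01:00–05:20, 07:30–11:25.
Bob → UTC: 07:35–10:25, 12:00–12:45, 14:45–17:00.
Quinn ∩ Bob: 07:35–10:25.
Single common window of 170 minutes.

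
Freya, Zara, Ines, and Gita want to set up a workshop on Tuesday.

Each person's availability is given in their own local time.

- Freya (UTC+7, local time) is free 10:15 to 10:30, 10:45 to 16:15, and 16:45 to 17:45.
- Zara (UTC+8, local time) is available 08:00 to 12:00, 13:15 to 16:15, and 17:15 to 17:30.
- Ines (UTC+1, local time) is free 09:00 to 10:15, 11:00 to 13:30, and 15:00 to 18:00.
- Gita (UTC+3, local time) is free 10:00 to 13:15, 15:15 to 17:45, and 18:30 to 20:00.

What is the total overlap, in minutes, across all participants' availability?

15 minutes

Freya → UTC: 03:15–03:30, 03:45–09:15, 09:45–10:45.
Zara → UTC: 00:00–04:00, 05:15–08:15, 09:15–09:30.
Ines → UTC: 08:00–09:15, 10:00–12:30, 14:00–17:00.
Gita → UTC: 07:00–10:15, 12:15–14:45, 15:30–17:00.
Freya ∩ Zara: 03:15–03:30, 03:45–04:00, 05:15–08:15.
Freya ∩ Zara ∩ Ines: 08:00–08:15.
Freya ∩ Zara ∩ Ines ∩ Gita: 08:00–08:15.
Total common minutes: 15.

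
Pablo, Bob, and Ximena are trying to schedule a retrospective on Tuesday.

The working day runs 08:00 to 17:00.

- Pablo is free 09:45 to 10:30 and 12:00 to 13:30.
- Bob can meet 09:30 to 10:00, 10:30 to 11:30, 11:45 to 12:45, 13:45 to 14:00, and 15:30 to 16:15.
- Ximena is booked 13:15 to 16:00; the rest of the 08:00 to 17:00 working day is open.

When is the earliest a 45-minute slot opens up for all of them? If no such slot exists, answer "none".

12:00

Ximena free within 08:00–17:00: 08:00–13:15, 16:00–17:00.
Pablo ∩ Bob: 09:45–10:00, 12:00–12:45.
Pablo ∩ Bob ∩ Ximena: 09:45–10:00, 12:00–12:45.
Windows ≥ 45 min: 12:00–12:45.
Earliest such window starts at 12:00.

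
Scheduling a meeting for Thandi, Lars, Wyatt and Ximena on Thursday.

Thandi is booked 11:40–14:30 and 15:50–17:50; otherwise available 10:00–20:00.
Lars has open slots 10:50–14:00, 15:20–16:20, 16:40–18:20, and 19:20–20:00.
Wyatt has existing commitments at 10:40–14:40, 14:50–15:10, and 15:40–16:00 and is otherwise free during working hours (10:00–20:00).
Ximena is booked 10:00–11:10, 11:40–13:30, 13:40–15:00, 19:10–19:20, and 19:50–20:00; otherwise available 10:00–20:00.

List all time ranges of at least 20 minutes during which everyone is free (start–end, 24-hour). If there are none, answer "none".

15:20–15:40, 17:50–18:20, 19:20–19:50

Thandi free within 10:00–20:00: 10:00–11:40, 14:30–15:50, 17:50–20:00.
Wyatt free within 10:00–20:00: 10:00–10:40, 14:40–14:50, 15:10–15:40, 16:00–20:00.
Ximena free within 10:00–20:00: 11:10–11:40, 13:30–13:40, 15:00–19:10, 19:20–19:50.
Thandi ∩ Lars: 10:50–11:40, 15:20–15:50, 17:50–18:20, 19:20–20:00.
Thandi ∩ Lars ∩ Wyatt: 15:20–15:40, 17:50–18:20, 19:20–20:00.
Thandi ∩ Lars ∩ Wyatt ∩ Ximena: 15:20–15:40, 17:50–18:20, 19:20–19:50.
Windows ≥ 20 min: 15:20–15:40, 17:50–18:20, 19:20–19:50.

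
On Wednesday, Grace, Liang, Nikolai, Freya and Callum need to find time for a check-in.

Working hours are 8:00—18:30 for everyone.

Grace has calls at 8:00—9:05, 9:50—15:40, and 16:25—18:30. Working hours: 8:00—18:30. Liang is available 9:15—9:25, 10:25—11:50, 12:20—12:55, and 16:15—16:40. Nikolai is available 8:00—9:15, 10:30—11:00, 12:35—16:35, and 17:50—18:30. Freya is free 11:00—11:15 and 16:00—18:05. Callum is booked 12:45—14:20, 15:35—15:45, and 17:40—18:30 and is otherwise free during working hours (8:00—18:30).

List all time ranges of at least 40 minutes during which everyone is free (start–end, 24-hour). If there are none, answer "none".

Grace free within 08:00–18:30: 09:05–09:50, 15:40–16:25.
Callum free within 08:00–18:30: 08:00–12:45, 14:20–15:35, 15:45–17:40.
Grace ∩ Liang: 09:15–09:25, 16:15–16:25.
Grace ∩ Liang ∩ Nikolai: 16:15–16:25.
Grace ∩ Liang ∩ Nikolai ∩ Freya: 16:15–16:25.
Grace ∩ Liang ∩ Nikolai ∩ Freya ∩ Callum: 16:15–16:25.
Windows ≥ 40 min: (none).

none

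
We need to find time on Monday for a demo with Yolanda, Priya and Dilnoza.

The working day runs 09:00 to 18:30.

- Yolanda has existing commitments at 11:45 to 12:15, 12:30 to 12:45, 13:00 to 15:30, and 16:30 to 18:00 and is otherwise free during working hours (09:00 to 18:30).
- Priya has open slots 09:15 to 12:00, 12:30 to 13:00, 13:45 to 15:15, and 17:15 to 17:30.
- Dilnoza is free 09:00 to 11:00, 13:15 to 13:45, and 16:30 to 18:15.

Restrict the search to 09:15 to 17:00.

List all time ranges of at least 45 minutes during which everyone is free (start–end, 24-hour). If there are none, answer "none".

Yolanda free within 09:00–18:30: 09:00–11:45, 12:15–12:30, 12:45–13:00, 15:30–16:30, 18:00–18:30.
Yolanda ∩ Priya: 09:15–11:45, 12:45–13:00.
Yolanda ∩ Priya ∩ Dilnoza: 09:15–11:00.
Restricted to 09:15–17:00: 09:15–11:00.
Windows ≥ 45 min: 09:15–11:00.

09:15–11:00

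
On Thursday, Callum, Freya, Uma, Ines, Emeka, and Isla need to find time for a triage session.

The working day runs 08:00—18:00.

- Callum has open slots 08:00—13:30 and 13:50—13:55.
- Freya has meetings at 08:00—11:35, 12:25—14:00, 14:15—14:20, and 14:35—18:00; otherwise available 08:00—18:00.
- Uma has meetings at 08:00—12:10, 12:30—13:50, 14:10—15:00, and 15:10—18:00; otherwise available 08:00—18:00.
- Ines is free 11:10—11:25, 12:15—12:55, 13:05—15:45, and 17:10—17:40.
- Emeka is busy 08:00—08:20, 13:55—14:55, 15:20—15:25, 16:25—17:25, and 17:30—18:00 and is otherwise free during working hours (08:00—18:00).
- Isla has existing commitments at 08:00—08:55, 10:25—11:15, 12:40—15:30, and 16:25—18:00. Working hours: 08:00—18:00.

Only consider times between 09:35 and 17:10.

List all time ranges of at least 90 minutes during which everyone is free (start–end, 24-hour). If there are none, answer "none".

Freya free within 08:00–18:00: 11:35–12:25, 14:00–14:15, 14:20–14:35.
Uma free within 08:00–18:00: 12:10–12:30, 13:50–14:10, 15:00–15:10.
Emeka free within 08:00–18:00: 08:20–13:55, 14:55–15:20, 15:25–16:25, 17:25–17:30.
Isla free within 08:00–18:00: 08:55–10:25, 11:15–12:40, 15:30–16:25.
Callum ∩ Freya: 11:35–12:25.
Callum ∩ Freya ∩ Uma: 12:10–12:25.
Callum ∩ Freya ∩ Uma ∩ Ines: 12:15–12:25.
Callum ∩ Freya ∩ Uma ∩ Ines ∩ Emeka: 12:15–12:25.
Callum ∩ Freya ∩ Uma ∩ Ines ∩ Emeka ∩ Isla: 12:15–12:25.
Restricted to 09:35–17:10: 12:15–12:25.
Windows ≥ 90 min: (none).

none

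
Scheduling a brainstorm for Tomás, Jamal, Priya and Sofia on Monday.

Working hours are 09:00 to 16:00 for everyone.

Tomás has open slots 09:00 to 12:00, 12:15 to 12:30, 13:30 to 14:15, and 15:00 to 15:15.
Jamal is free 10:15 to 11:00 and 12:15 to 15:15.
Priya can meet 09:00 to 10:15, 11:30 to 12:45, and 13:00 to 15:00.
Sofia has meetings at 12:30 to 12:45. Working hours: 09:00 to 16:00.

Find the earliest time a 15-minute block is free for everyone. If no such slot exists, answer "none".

12:15

Sofia free within 09:00–16:00: 09:00–12:30, 12:45–16:00.
Tomás ∩ Jamal: 10:15–11:00, 12:15–12:30, 13:30–14:15, 15:00–15:15.
Tomás ∩ Jamal ∩ Priya: 12:15–12:30, 13:30–14:15.
Tomás ∩ Jamal ∩ Priya ∩ Sofia: 12:15–12:30, 13:30–14:15.
Windows ≥ 15 min: 12:15–12:30, 13:30–14:15.
Earliest such window starts at 12:15.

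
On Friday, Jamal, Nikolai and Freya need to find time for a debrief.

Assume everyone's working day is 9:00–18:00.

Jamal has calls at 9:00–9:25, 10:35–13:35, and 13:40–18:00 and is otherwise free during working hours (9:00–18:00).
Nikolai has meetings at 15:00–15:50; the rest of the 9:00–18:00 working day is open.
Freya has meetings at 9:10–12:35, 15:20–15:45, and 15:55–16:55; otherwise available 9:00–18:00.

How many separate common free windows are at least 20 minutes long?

Jamal free within 09:00–18:00: 09:25–10:35, 13:35–13:40.
Nikolai free within 09:00–18:00: 09:00–15:00, 15:50–18:00.
Freya free within 09:00–18:00: 09:00–09:10, 12:35–15:20, 15:45–15:55, 16:55–18:00.
Jamal ∩ Nikolai: 09:25–10:35, 13:35–13:40.
Jamal ∩ Nikolai ∩ Freya: 13:35–13:40.
Windows ≥ 20 min: (none).
That's 0 windows.

0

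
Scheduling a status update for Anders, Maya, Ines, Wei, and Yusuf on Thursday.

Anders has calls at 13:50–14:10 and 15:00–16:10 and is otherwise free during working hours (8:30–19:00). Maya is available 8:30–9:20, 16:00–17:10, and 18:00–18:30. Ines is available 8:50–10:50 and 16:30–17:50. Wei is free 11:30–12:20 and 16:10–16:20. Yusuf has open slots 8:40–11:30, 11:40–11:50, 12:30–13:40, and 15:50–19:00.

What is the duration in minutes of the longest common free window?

Anders free within 08:30–19:00: 08:30–13:50, 14:10–15:00, 16:10–19:00.
Anders ∩ Maya: 08:30–09:20, 16:10–17:10, 18:00–18:30.
Anders ∩ Maya ∩ Ines: 08:50–09:20, 16:30–17:10.
Anders ∩ Maya ∩ Ines ∩ Wei: (none).
Anders ∩ Maya ∩ Ines ∩ Wei ∩ Yusuf: (none).
No common window.

0 minutes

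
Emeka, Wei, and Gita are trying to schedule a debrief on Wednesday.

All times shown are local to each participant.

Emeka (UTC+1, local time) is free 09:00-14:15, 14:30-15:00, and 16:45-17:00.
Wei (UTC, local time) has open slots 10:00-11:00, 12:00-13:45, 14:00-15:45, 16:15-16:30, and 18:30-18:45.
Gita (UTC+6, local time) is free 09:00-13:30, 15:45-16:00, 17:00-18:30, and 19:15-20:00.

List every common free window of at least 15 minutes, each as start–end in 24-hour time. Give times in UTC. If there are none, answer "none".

Emeka → UTC: 08:00–13:15, 13:30–14:00, 15:45–16:00.
Wei → UTC: 10:00–11:00, 12:00–13:45, 14:00–15:45, 16:15–16:30, 18:30–18:45.
Gita → UTC: 03:00–07:30, 09:45–10:00, 11:00–12:30, 13:15–14:00.
Emeka ∩ Wei: 10:00–11:00, 12:00–13:15, 13:30–13:45.
Emeka ∩ Wei ∩ Gita: 12:00–12:30, 13:30–13:45.
Windows ≥ 15 min: 12:00–12:30, 13:30–13:45.

12:00–12:30, 13:30–13:45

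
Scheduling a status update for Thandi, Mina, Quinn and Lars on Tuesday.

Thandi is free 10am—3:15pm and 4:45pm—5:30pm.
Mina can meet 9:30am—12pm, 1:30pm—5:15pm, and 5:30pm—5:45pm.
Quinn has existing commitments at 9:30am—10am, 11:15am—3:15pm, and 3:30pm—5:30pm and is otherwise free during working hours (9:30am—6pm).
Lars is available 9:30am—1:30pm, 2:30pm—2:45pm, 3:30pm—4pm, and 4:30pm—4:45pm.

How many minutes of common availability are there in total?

75 minutes

Quinn free within 09:30–18:00: 10:00–11:15, 15:15–15:30, 17:30–18:00.
Thandi ∩ Mina: 10:00–12:00, 13:30–15:15, 16:45–17:15.
Thandi ∩ Mina ∩ Quinn: 10:00–11:15.
Thandi ∩ Mina ∩ Quinn ∩ Lars: 10:00–11:15.
Total common minutes: 75.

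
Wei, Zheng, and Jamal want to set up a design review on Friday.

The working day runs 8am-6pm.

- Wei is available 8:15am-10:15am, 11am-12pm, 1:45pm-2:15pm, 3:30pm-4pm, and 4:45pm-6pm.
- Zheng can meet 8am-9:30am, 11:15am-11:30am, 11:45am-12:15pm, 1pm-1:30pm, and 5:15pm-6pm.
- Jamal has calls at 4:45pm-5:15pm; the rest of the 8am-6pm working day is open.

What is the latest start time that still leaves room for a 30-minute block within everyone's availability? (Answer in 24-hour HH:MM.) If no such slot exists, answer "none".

17:30

Jamal free within 08:00–18:00: 08:00–16:45, 17:15–18:00.
Wei ∩ Zheng: 08:15–09:30, 11:15–11:30, 11:45–12:00, 17:15–18:00.
Wei ∩ Zheng ∩ Jamal: 08:15–09:30, 11:15–11:30, 11:45–12:00, 17:15–18:00.
Windows ≥ 30 min: 08:15–09:30, 17:15–18:00.
Latest start in the last window 17:15–18:00 is 18:00 − 30 min = 17:30.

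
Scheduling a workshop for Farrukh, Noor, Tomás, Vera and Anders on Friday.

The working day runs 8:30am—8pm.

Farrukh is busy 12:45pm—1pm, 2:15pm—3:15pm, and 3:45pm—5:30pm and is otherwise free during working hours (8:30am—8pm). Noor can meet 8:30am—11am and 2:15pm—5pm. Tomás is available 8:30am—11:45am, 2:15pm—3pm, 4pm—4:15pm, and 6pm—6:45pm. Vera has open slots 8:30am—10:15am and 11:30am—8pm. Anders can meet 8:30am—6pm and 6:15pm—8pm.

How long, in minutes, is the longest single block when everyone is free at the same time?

Farrukh free within 08:30–20:00: 08:30–12:45, 13:00–14:15, 15:15–15:45, 17:30–20:00.
Farrukh ∩ Noor: 08:30–11:00, 15:15–15:45.
Farrukh ∩ Noor ∩ Tomás: 08:30–11:00.
Farrukh ∩ Noor ∩ Tomás ∩ Vera: 08:30–10:15.
Farrukh ∩ Noor ∩ Tomás ∩ Vera ∩ Anders: 08:30–10:15.
Single common window of 105 minutes.

105 minutes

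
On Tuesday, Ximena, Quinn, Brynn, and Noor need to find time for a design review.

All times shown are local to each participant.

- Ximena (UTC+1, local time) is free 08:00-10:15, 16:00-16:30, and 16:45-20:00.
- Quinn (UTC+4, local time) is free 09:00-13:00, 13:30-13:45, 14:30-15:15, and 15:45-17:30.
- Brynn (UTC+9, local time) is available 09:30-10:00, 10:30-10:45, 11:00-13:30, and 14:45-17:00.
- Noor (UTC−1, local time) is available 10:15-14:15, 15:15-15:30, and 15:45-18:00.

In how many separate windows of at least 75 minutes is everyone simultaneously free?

0

Ximena → UTC: 07:00–09:15, 15:00–15:30, 15:45–19:00.
Quinn → UTC: 05:00–09:00, 09:30–09:45, 10:30–11:15, 11:45–13:30.
Brynn → UTC: 00:30–01:00, 01:30–01:45, 02:00–04:30, 05:45–08:00.
Noor → UTC: 11:15–15:15, 16:15–16:30, 16:45–19:00.
Ximena ∩ Quinn: 07:00–09:00.
Ximena ∩ Quinn ∩ Brynn: 07:00–08:00.
Ximena ∩ Quinn ∩ Brynn ∩ Noor: (none).
Windows ≥ 75 min: (none).
That's 0 windows.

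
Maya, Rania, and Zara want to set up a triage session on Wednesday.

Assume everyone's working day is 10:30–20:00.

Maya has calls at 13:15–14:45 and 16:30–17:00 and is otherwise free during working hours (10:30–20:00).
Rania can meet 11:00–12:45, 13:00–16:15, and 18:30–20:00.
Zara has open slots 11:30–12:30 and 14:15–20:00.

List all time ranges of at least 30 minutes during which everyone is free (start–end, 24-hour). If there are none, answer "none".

11:30–12:30, 14:45–16:15, 18:30–20:00

Maya free within 10:30–20:00: 10:30–13:15, 14:45–16:30, 17:00–20:00.
Maya ∩ Rania: 11:00–12:45, 13:00–13:15, 14:45–16:15, 18:30–20:00.
Maya ∩ Rania ∩ Zara: 11:30–12:30, 14:45–16:15, 18:30–20:00.
Windows ≥ 30 min: 11:30–12:30, 14:45–16:15, 18:30–20:00.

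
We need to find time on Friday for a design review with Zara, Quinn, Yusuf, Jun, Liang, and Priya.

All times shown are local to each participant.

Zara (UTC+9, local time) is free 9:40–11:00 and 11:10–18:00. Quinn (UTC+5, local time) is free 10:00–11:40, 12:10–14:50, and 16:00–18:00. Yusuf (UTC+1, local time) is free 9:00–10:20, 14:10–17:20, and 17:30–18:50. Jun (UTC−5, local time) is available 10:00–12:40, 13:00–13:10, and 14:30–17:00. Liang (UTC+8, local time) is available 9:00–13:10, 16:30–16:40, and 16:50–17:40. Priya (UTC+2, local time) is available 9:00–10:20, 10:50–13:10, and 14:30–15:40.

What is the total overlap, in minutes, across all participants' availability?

0 minutes

Zara → UTC: 00:40–02:00, 02:10–09:00.
Quinn → UTC: 05:00–06:40, 07:10–09:50, 11:00–13:00.
Yusuf → UTC: 08:00–09:20, 13:10–16:20, 16:30–17:50.
Jun → UTC: 15:00–17:40, 18:00–18:10, 19:30–22:00.
Liang → UTC: 01:00–05:10, 08:30–08:40, 08:50–09:40.
Priya → UTC: 07:00–08:20, 08:50–11:10, 12:30–13:40.
Zara ∩ Quinn: 05:00–06:40, 07:10–09:00.
Zara ∩ Quinn ∩ Yusuf: 08:00–09:00.
Zara ∩ Quinn ∩ Yusuf ∩ Jun: (none).
Zara ∩ Quinn ∩ Yusuf ∩ Jun ∩ Liang: (none).
Zara ∩ Quinn ∩ Yusuf ∩ Jun ∩ Liang ∩ Priya: (none).
Total common minutes: 0.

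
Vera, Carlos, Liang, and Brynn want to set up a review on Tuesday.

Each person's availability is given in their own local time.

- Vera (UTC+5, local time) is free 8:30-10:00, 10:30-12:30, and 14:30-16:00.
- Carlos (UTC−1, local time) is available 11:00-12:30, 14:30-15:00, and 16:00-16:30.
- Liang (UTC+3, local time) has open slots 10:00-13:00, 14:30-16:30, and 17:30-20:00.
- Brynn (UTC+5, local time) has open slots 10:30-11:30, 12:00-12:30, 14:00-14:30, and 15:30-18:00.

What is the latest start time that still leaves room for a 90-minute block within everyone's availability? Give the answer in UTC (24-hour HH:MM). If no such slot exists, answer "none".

Vera → UTC: 03:30–05:00, 05:30–07:30, 09:30–11:00.
Carlos → UTC: 12:00–13:30, 15:30–16:00, 17:00–17:30.
Liang → UTC: 07:00–10:00, 11:30–13:30, 14:30–17:00.
Brynn → UTC: 05:30–06:30, 07:00–07:30, 09:00–09:30, 10:30–13:00.
Vera ∩ Carlos: (none).
Vera ∩ Carlos ∩ Liang: (none).
Vera ∩ Carlos ∩ Liang ∩ Brynn: (none).
Windows ≥ 90 min: (none).

none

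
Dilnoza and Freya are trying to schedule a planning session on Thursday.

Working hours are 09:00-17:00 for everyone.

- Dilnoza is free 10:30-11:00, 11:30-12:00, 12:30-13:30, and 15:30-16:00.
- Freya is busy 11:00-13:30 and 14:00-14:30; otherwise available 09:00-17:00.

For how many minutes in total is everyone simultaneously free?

60 minutes

Freya free within 09:00–17:00: 09:00–11:00, 13:30–14:00, 14:30–17:00.
Dilnoza ∩ Freya: 10:30–11:00, 15:30–16:00.
Total common minutes: 30 + 30 = 60.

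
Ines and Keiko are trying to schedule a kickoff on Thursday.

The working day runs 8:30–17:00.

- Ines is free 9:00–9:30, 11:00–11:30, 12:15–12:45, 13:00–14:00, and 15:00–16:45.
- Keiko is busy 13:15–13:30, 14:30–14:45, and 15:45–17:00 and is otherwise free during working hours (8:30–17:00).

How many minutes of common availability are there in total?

180 minutes

Keiko free within 08:30–17:00: 08:30–13:15, 13:30–14:30, 14:45–15:45.
Ines ∩ Keiko: 09:00–09:30, 11:00–11:30, 12:15–12:45, 13:00–13:15, 13:30–14:00, 15:00–15:45.
Total common minutes: 30 + 30 + 30 + 15 + 30 + 45 = 180.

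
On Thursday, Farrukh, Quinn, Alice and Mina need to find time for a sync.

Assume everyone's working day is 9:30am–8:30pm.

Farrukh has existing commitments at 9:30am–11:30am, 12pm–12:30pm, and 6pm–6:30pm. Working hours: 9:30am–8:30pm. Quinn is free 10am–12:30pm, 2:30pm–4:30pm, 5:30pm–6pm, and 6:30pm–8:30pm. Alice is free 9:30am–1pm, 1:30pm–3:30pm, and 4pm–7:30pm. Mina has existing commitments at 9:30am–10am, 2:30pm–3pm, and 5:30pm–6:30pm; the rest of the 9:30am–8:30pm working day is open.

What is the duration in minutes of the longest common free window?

Farrukh free within 09:30–20:30: 11:30–12:00, 12:30–18:00, 18:30–20:30.
Mina free within 09:30–20:30: 10:00–14:30, 15:00–17:30, 18:30–20:30.
Farrukh ∩ Quinn: 11:30–12:00, 14:30–16:30, 17:30–18:00, 18:30–20:30.
Farrukh ∩ Quinn ∩ Alice: 11:30–12:00, 14:30–15:30, 16:00–16:30, 17:30–18:00, 18:30–19:30.
Farrukh ∩ Quinn ∩ Alice ∩ Mina: 11:30–12:00, 15:00–15:30, 16:00–16:30, 18:30–19:30.
Common window lengths: 30, 30, 30, 60 min; longest is 60.

60 minutes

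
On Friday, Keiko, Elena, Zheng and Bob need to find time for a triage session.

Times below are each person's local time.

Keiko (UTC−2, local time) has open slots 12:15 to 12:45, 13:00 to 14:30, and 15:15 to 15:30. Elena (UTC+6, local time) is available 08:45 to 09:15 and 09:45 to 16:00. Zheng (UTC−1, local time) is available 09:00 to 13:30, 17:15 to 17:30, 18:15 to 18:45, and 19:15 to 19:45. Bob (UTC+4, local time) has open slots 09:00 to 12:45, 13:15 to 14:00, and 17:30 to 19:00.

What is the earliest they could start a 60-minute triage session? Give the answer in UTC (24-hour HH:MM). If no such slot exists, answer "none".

none

Keiko → UTC: 14:15–14:45, 15:00–16:30, 17:15–17:30.
Elena → UTC: 02:45–03:15, 03:45–10:00.
Zheng → UTC: 10:00–14:30, 18:15–18:30, 19:15–19:45, 20:15–20:45.
Bob → UTC: 05:00–08:45, 09:15–10:00, 13:30–15:00.
Keiko ∩ Elena: (none).
Keiko ∩ Elena ∩ Zheng: (none).
Keiko ∩ Elena ∩ Zheng ∩ Bob: (none).
Windows ≥ 60 min: (none).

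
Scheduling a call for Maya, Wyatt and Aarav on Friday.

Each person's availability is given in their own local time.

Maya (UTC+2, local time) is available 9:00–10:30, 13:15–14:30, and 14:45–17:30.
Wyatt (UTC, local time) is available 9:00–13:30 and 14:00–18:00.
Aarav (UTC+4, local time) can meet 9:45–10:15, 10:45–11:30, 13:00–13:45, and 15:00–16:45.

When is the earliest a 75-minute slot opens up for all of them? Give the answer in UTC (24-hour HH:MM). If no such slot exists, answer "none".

11:15

Maya → UTC: 07:00–08:30, 11:15–12:30, 12:45–15:30.
Wyatt → UTC: 09:00–13:30, 14:00–18:00.
Aarav → UTC: 05:45–06:15, 06:45–07:30, 09:00–09:45, 11:00–12:45.
Maya ∩ Wyatt: 11:15–12:30, 12:45–13:30, 14:00–15:30.
Maya ∩ Wyatt ∩ Aarav: 11:15–12:30.
Windows ≥ 75 min: 11:15–12:30.
Earliest such window starts at 11:15.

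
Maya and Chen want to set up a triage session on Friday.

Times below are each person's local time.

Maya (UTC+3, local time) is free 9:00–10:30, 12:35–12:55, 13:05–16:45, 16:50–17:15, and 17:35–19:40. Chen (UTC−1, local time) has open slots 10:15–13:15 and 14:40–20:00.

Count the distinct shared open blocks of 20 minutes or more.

3

Maya → UTC: 06:00–07:30, 09:35–09:55, 10:05–13:45, 13:50–14:15, 14:35–16:40.
Chen → UTC: 11:15–14:15, 15:40–21:00.
Maya ∩ Chen: 11:15–13:45, 13:50–14:15, 15:40–16:40.
Windows ≥ 20 min: 11:15–13:45, 13:50–14:15, 15:40–16:40.
That's 3 windows.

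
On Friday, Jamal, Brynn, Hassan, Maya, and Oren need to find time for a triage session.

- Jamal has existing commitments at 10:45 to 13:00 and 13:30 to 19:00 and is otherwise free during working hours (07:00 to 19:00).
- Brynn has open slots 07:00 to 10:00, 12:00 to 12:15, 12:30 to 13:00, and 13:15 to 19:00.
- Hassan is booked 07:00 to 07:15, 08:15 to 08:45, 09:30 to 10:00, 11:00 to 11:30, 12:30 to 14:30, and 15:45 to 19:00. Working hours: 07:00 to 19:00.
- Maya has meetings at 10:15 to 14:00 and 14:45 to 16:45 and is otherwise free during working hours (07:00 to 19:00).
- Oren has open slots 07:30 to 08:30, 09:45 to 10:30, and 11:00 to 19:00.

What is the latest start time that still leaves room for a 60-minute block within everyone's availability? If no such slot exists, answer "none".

Jamal free within 07:00–19:00: 07:00–10:45, 13:00–13:30.
Hassan free within 07:00–19:00: 07:15–08:15, 08:45–09:30, 10:00–11:00, 11:30–12:30, 14:30–15:45.
Maya free within 07:00–19:00: 07:00–10:15, 14:00–14:45, 16:45–19:00.
Jamal ∩ Brynn: 07:00–10:00, 13:15–13:30.
Jamal ∩ Brynn ∩ Hassan: 07:15–08:15, 08:45–09:30.
Jamal ∩ Brynn ∩ Hassan ∩ Maya: 07:15–08:15, 08:45–09:30.
Jamal ∩ Brynn ∩ Hassan ∩ Maya ∩ Oren: 07:30–08:15.
Windows ≥ 60 min: (none).

none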